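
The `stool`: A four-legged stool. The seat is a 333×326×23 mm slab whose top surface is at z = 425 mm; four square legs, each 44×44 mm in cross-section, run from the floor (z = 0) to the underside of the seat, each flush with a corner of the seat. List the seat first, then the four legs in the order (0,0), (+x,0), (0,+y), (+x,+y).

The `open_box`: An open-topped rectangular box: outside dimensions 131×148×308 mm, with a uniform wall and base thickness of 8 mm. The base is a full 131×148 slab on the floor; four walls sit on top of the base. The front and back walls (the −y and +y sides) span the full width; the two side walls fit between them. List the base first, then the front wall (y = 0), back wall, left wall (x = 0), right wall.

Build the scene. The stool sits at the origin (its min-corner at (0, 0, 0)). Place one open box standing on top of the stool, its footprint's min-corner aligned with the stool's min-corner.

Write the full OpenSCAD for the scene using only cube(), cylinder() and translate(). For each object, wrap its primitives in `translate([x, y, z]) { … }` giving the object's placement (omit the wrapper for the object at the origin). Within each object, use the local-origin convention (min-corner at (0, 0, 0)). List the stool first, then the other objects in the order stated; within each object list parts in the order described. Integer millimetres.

translate([0, 0, 402]) cube([333, 326, 23]);
cube([44, 44, 402]);
translate([289, 0, 0]) cube([44, 44, 402]);
translate([0, 282, 0]) cube([44, 44, 402]);
translate([289, 282, 0]) cube([44, 44, 402]);
translate([0, 0, 425]) {
  cube([131, 148, 8]);
  translate([0, 0, 8]) cube([131, 8, 300]);
  translate([0, 140, 8]) cube([131, 8, 300]);
  translate([0, 8, 8]) cube([8, 132, 300]);
  translate([123, 8, 8]) cube([8, 132, 300]);
}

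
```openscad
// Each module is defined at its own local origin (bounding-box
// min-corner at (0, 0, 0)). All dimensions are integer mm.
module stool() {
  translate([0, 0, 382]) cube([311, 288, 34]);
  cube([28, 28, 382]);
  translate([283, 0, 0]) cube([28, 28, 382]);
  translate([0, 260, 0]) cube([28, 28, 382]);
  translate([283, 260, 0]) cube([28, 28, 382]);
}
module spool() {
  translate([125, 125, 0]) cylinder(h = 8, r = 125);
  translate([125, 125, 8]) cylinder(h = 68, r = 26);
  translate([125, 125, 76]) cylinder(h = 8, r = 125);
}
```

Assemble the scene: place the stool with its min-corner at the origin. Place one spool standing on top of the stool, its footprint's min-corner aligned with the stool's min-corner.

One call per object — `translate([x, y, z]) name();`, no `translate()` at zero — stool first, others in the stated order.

stool();
translate([0, 0, 416]) spool();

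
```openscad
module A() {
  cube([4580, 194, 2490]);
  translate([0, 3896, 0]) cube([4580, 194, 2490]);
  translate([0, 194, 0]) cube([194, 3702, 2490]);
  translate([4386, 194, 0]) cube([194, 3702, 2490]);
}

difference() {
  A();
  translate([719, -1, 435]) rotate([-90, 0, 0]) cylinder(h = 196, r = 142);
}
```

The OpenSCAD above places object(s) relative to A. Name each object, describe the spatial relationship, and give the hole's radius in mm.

The subtracted cylinder has r = 142 mm.

A is a house frame. The house frame has a circular hole through its front wall. The hole's radius is 142 mm.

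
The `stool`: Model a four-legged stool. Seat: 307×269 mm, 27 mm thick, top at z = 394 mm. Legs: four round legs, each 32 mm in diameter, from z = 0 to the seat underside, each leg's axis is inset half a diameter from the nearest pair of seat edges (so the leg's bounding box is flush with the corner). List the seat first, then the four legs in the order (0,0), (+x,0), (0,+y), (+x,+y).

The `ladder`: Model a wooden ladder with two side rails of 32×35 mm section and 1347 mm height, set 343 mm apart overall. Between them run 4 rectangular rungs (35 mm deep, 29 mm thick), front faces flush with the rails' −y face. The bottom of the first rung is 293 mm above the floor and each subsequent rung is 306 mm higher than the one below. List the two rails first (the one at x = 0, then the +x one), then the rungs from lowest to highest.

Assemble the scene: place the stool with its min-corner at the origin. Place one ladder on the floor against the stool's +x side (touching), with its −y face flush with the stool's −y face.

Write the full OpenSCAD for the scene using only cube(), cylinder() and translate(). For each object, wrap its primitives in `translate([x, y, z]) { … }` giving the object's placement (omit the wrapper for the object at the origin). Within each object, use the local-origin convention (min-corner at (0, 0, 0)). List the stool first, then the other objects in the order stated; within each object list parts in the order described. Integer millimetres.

translate([0, 0, 367]) cube([307, 269, 27]);
translate([16, 16, 0]) cylinder(h = 367, r = 16);
translate([291, 16, 0]) cylinder(h = 367, r = 16);
translate([16, 253, 0]) cylinder(h = 367, r = 16);
translate([291, 253, 0]) cylinder(h = 367, r = 16);
translate([307, 0, 0]) {
  cube([32, 35, 1347]);
  translate([311, 0, 0]) cube([32, 35, 1347]);
  translate([32, 0, 293]) cube([279, 35, 29]);
  translate([32, 0, 599]) cube([279, 35, 29]);
  translate([32, 0, 905]) cube([279, 35, 29]);
  translate([32, 0, 1211]) cube([279, 35, 29]);
}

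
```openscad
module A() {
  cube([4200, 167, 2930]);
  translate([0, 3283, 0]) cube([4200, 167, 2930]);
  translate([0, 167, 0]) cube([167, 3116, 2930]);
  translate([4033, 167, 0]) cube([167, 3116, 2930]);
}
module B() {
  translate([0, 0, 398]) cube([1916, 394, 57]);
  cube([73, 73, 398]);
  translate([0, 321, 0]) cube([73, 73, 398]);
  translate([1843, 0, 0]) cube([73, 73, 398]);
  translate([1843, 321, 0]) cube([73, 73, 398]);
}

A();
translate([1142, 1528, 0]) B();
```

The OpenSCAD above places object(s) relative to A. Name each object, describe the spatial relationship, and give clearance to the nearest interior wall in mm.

Clearances: x = 975, y = 1361; minimum 975 mm.

A is a house frame. B is a bench. The bench sits inside the house frame, centred. The clearance to the nearest interior wall is 975 mm.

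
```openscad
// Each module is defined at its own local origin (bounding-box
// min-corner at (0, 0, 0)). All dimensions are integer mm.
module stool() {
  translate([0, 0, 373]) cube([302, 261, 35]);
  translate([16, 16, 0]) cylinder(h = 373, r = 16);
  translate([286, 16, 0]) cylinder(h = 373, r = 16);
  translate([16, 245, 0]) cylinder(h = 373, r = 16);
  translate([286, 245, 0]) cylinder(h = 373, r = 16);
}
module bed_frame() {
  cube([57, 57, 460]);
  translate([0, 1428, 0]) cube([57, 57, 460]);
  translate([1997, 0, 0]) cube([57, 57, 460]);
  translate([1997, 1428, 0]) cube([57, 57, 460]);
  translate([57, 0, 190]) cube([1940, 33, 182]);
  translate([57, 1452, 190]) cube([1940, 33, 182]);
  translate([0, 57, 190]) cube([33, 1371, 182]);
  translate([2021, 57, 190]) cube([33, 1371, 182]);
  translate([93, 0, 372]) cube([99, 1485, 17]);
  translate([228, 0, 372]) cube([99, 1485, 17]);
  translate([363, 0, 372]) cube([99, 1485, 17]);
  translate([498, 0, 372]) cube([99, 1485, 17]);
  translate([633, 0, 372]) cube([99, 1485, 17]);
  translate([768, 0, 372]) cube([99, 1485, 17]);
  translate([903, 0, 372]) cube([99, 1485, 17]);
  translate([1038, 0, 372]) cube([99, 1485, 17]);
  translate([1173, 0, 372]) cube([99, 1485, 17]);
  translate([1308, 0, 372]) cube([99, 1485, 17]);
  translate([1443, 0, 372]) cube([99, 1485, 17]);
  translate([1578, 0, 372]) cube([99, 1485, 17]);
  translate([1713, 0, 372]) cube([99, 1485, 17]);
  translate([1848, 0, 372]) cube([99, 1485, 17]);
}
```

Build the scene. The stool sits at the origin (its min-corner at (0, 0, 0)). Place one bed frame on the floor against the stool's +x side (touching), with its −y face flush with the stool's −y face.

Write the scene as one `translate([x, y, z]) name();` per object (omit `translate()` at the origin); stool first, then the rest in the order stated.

stool();
translate([302, 0, 0]) bed_frame();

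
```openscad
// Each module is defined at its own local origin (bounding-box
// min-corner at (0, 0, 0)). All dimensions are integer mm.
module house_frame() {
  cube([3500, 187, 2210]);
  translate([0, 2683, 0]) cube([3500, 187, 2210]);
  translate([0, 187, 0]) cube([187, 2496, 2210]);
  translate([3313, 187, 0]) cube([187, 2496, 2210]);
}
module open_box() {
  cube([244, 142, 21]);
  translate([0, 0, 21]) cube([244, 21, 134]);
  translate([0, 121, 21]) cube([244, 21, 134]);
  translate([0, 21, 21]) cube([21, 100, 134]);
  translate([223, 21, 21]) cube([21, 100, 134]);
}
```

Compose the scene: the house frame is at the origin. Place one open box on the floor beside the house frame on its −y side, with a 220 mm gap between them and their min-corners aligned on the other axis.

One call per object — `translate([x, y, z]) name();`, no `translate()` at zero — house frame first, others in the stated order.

house_frame();
translate([0, -362, 0]) open_box();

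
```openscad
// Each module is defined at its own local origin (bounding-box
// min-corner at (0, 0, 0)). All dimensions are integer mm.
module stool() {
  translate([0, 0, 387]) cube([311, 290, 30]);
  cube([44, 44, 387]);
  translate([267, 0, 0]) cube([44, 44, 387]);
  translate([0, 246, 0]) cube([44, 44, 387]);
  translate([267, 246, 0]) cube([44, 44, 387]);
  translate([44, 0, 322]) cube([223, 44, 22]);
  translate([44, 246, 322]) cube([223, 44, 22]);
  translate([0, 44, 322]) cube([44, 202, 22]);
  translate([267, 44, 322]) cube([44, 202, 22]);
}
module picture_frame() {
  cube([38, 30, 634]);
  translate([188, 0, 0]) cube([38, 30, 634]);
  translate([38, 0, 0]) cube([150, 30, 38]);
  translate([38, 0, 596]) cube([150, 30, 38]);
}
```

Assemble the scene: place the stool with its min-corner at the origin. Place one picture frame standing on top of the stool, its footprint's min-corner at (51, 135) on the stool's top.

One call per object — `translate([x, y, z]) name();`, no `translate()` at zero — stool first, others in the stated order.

stool();
translate([51, 135, 417]) picture_frame();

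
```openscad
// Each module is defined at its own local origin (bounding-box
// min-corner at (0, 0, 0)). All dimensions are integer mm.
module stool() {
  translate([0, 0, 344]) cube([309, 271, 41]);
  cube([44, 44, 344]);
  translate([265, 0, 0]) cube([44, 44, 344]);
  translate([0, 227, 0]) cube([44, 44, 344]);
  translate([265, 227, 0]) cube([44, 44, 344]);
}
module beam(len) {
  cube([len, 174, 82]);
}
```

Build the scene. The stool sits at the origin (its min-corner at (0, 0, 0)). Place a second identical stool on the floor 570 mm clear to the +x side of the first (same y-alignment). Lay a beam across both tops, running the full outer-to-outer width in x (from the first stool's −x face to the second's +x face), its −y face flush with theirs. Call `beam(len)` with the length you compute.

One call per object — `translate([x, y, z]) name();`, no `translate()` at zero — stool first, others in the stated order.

stool();
translate([879, 0, 0]) stool();
translate([0, 0, 385]) beam(1188);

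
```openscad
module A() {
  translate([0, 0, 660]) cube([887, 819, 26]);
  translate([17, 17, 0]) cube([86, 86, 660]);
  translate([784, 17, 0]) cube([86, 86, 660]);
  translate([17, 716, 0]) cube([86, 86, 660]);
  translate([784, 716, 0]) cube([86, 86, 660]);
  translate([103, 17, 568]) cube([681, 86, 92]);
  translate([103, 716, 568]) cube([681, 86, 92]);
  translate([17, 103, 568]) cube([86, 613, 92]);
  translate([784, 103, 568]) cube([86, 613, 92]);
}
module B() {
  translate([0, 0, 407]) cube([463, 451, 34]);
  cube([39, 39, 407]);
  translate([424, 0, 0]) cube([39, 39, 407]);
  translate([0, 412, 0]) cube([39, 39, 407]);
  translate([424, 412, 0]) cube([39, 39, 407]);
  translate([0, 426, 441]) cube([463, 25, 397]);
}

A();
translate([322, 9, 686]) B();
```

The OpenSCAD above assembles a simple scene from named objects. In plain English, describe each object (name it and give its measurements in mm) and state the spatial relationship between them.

A is a rectangular dining table. The top is 887×819×26 mm with its upper surface at z = 686 mm. It stands on four 86×86 mm square legs, each inset 17 mm from the nearest pair of top edges, running from the floor to the underside of the top. Four apron rails, 86 mm thick and 92 mm tall, run between adjacent legs with their top edges flush with the underside of the top and their outer faces flush with the legs' outer faces.

B is a chair. The seat is a 463×451×34 mm slab with its top at z = 441 mm, on four 39×39 mm corner legs (flush with the seat edges, standing on z = 0). A flat backrest 25 mm thick, 397 mm tall, spans the full seat width and rises from the seat top along its +y edge, rear face flush with the rear of the seat.

The chair is on top of the table.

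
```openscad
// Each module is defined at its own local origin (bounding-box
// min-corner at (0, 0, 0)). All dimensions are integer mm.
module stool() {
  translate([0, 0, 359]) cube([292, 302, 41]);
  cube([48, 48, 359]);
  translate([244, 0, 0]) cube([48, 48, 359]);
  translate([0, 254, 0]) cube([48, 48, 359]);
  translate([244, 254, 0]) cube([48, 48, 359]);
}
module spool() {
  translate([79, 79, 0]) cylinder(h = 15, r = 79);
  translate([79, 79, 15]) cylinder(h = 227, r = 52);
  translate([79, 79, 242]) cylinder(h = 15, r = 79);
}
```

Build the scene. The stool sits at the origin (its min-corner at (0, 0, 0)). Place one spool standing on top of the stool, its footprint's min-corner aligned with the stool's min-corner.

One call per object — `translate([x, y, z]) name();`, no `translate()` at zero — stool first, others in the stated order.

stool();
translate([0, 0, 400]) spool();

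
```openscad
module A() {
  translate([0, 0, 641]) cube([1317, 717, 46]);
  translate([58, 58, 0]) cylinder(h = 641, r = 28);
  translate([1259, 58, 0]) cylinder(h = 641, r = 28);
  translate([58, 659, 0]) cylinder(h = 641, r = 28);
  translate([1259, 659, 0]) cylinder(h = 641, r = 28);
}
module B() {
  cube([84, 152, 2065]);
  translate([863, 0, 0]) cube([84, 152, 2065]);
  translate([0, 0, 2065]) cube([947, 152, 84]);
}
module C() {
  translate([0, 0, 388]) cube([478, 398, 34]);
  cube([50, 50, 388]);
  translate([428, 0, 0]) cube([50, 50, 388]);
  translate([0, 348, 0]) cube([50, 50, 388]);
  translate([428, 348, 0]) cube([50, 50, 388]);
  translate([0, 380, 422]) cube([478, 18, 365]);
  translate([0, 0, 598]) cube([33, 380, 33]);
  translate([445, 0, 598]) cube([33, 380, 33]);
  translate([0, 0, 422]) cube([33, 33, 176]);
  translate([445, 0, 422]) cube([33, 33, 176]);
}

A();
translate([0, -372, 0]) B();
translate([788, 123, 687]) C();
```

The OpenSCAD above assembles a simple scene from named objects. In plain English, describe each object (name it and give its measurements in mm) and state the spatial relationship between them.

A is a rectangular dining table. The top is 1317×717×46 mm with its upper surface at z = 687 mm. It stands on four round legs of 56 mm diameter, each leg's bounding box inset 30 mm from the nearest pair of top edges, running from the floor to the underside of the top.

B is a rectangular door frame: two vertical jambs of 84×152 mm section, 2065 mm tall, with a clear opening 779 mm wide between their inner faces. A header 84 mm tall and 152 mm deep lies on top of the jambs and spans the full outside width.

C is a chair: 478×398 mm seat, 34 mm thick, top at z = 422 mm, on four 50 mm square corner legs flush with the seat edges. A 18 mm thick backrest slab spans the full seat width, extending 365 mm above the seat top, its back face flush with the seat's +y edge. Two armrests of 33×33 mm section run along each side from the seat's front edge to the front of the backrest, top faces 209 mm above the seat top and outer faces flush with the seat's x-edges; a 33×33 mm post under the front of each armrest stands on the seat at the front corner.

The door frame is on the floor beside the table on its −y side. The chair is on top of the table.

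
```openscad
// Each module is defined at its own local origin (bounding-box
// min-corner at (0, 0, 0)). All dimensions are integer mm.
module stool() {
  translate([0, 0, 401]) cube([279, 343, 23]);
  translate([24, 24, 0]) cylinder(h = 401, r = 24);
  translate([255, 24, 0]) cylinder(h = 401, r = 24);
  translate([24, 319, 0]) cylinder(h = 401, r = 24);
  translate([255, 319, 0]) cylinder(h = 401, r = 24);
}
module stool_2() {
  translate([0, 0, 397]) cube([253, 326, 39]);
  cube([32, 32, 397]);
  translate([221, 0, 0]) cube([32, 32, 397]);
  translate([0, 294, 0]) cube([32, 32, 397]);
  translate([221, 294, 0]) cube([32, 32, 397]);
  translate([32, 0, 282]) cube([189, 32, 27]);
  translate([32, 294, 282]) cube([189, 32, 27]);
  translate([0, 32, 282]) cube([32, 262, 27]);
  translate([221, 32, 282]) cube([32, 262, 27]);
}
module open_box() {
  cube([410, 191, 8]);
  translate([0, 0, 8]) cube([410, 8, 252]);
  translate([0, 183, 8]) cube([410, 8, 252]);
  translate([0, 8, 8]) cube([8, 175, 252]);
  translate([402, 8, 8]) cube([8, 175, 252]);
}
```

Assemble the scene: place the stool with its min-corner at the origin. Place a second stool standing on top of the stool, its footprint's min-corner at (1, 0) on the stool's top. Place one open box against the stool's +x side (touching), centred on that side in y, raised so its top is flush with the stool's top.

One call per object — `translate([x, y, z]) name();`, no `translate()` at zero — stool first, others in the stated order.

stool();
translate([1, 0, 424]) stool_2();
translate([279, 76, 164]) open_box();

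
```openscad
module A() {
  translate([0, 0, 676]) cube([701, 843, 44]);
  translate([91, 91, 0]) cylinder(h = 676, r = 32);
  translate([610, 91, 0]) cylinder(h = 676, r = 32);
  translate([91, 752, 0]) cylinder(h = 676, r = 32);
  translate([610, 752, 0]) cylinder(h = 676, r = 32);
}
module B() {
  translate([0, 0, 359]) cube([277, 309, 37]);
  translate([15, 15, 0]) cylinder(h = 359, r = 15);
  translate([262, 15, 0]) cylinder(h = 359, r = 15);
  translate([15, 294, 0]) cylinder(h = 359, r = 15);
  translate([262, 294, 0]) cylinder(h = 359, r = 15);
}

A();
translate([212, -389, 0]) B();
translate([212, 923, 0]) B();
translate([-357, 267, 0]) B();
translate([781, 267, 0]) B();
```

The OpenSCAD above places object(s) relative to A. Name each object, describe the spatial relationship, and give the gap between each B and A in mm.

A is a table. B is a stool. Four stools sit around the table at the −y, +y, −x, +x sides. The gap between each stool and the table is 80 mm.

Each stool's nearest face is 80 mm from the table's bounding box.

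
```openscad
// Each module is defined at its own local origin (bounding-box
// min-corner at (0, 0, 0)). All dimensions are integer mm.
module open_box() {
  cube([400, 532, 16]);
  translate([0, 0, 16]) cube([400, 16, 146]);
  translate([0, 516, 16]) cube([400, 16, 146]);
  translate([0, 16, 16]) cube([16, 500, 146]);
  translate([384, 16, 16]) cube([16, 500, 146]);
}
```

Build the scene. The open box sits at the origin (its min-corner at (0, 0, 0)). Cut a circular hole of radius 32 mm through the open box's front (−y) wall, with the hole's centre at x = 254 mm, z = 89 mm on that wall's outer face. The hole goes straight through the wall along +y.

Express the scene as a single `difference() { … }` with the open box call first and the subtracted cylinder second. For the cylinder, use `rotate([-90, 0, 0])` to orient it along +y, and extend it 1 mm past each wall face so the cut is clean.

difference() {
  open_box();
  translate([254, -1, 89]) rotate([-90, 0, 0]) cylinder(h = 18, r = 32);
}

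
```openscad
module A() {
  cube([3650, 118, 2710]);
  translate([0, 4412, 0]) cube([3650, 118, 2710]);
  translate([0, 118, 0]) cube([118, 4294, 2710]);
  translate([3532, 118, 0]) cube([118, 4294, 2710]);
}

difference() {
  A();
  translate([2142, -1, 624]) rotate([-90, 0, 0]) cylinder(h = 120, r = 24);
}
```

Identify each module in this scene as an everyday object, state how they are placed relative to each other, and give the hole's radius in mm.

A is a house frame. The house frame has a circular hole through its front wall. The hole's radius is 24 mm.

The subtracted cylinder has r = 24 mm.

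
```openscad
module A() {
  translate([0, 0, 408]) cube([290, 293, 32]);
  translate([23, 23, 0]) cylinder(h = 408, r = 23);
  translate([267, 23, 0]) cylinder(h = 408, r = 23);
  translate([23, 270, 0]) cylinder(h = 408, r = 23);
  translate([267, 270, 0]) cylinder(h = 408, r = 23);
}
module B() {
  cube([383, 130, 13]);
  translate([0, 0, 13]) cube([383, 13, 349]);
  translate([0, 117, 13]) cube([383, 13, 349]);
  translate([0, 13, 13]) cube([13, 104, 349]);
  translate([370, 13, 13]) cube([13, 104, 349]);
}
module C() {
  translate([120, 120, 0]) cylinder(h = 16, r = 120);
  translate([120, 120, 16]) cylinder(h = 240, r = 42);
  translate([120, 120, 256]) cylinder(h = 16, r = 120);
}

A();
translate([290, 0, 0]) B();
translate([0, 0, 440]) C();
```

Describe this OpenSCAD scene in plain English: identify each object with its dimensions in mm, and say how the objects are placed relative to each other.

A is a four-legged stool. The seat is a 290×293×32 mm slab whose top surface is at z = 440 mm; four round legs, each 46 mm in diameter, run from the floor (z = 0) to the underside of the seat, each leg's axis is inset half a diameter from the nearest pair of seat edges (so the leg's bounding box is flush with the corner).

B is an open storage box with external size 383×130×362 mm and wall thickness 13 mm (the base is also 13 mm thick). The base covers the whole footprint; the four walls stand on the base, with the y-facing walls full-width and the x-facing walls fitting between their inner faces.

C is a spool: two coaxial disc flanges of radius 120 mm and thickness 16 mm, joined by a core cylinder of radius 42 mm and height 240 mm. The lower flange rests on z = 0 and the three cylinders share a vertical axis.

The open box is against the stool's +x side, with their −y faces flush. The spool is on top of the stool.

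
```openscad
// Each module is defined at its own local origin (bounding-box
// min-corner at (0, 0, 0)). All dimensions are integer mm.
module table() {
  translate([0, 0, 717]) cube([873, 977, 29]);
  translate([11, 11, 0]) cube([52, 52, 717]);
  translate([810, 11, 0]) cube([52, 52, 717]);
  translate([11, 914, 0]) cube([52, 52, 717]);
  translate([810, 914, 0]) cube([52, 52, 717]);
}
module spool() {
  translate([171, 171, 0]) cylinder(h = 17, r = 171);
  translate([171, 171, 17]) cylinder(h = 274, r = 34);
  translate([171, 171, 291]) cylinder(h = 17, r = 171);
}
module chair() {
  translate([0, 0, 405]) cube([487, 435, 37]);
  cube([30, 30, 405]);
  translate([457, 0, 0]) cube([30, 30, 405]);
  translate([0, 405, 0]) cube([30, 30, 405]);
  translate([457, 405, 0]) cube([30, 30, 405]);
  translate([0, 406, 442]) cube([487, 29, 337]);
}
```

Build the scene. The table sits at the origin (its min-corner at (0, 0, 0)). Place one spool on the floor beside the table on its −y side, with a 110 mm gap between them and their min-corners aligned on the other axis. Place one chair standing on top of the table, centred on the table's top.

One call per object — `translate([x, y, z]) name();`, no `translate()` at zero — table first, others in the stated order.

table();
translate([0, -452, 0]) spool();
translate([193, 271, 746]) chair();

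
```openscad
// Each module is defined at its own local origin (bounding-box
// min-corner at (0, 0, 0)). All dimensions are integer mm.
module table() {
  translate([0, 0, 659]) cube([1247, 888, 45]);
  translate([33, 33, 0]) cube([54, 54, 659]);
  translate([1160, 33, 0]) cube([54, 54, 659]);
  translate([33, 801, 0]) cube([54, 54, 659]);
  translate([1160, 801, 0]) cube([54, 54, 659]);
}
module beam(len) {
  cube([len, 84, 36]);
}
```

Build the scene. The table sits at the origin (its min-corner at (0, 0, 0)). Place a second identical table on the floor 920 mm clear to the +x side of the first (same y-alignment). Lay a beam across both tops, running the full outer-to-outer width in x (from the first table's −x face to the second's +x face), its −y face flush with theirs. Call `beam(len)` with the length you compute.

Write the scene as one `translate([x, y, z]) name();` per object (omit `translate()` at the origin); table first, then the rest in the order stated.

table();
translate([2167, 0, 0]) table();
translate([0, 0, 704]) beam(3414);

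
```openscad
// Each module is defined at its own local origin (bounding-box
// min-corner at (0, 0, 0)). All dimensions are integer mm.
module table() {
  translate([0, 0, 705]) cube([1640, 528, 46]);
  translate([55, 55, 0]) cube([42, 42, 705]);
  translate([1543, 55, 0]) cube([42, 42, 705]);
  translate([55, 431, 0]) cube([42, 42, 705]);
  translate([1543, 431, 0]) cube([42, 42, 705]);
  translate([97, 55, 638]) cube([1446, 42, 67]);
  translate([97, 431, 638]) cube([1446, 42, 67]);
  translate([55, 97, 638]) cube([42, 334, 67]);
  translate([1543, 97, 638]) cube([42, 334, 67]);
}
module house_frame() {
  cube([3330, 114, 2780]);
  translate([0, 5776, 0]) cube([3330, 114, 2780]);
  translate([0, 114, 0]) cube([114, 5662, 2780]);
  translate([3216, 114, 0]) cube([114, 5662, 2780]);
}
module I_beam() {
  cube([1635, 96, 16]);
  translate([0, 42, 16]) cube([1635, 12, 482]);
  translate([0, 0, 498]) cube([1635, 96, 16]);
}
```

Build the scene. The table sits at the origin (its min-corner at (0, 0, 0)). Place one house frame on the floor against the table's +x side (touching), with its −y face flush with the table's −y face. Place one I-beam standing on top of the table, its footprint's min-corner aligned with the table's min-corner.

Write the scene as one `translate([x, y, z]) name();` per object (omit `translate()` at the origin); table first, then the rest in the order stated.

table();
translate([1640, 0, 0]) house_frame();
translate([0, 0, 751]) I_beam();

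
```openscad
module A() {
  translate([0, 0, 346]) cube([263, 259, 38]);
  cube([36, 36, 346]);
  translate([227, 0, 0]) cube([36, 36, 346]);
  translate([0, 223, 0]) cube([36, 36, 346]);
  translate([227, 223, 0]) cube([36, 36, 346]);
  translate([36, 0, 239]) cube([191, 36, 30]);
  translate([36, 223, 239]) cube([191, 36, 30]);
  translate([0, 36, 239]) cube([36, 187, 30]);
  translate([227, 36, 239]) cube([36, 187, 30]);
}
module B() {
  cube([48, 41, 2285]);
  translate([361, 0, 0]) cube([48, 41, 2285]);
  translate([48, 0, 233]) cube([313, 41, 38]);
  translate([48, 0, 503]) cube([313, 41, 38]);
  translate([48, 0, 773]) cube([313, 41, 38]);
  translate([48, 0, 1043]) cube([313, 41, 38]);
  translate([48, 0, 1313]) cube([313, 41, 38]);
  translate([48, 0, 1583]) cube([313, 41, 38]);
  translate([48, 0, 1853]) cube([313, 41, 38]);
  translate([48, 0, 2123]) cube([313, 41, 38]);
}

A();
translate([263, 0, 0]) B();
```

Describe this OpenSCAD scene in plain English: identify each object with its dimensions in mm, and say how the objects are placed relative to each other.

A is a simple wooden stool: a rectangular seat 263 mm (x) by 259 mm (y), 38 mm thick, top face at z = 384 mm, on four square legs, each 36×36 mm in cross-section. The legs rest on z = 0, each flush with a corner of the seat. Four stretchers, 36 mm wide and 30 mm tall, connect adjacent legs with their undersides at z = 239 mm, each running between the inner faces of the legs it joins and aligned with the legs' outer faces on the other axis.

B is a straight ladder. Two 48×41 mm vertical rails, 2285 mm tall, stand 409 mm apart (outside-to-outside) with their front faces coplanar on the −y side. 8 rungs, each 41 mm deep and 38 mm tall, span between the inner faces of the rails, front faces flush with the rails. The lowest rung's underside is at z = 233 mm and rungs are spaced 270 mm apart (underside to underside).

The ladder is against the stool's +x side, with their −y faces flush.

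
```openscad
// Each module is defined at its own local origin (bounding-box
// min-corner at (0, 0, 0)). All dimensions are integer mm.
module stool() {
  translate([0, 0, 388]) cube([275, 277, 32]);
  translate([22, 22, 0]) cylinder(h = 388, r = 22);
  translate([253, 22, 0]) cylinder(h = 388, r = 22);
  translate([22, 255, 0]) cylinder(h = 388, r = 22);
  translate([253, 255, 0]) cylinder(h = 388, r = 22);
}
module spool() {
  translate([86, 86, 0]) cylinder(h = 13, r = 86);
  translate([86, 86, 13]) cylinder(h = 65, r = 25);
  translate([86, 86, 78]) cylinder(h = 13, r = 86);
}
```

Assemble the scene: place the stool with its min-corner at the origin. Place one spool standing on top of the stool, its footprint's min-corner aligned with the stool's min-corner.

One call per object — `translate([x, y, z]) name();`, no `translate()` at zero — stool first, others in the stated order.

stool();
translate([0, 0, 420]) spool();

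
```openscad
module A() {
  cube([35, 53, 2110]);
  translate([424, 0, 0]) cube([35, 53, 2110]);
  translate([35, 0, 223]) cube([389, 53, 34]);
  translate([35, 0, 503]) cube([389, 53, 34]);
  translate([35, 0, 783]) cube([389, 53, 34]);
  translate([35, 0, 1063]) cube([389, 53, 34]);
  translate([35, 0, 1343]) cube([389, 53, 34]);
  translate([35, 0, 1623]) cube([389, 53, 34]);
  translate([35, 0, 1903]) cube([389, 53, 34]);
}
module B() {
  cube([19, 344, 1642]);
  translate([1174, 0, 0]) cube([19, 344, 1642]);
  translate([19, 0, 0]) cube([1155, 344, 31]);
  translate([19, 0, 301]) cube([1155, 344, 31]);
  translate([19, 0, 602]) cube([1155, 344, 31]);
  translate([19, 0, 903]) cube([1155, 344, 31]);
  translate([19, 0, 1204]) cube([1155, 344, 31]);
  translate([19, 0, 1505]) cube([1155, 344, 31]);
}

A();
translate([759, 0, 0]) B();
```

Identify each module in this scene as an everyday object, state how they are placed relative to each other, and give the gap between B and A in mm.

The bookshelf's nearest face is 300 mm from the ladder's +x face.

A is a ladder. B is a bookshelf. The bookshelf is on the floor beside the ladder on its +x side. The gap between the bookshelf and the ladder is 300 mm.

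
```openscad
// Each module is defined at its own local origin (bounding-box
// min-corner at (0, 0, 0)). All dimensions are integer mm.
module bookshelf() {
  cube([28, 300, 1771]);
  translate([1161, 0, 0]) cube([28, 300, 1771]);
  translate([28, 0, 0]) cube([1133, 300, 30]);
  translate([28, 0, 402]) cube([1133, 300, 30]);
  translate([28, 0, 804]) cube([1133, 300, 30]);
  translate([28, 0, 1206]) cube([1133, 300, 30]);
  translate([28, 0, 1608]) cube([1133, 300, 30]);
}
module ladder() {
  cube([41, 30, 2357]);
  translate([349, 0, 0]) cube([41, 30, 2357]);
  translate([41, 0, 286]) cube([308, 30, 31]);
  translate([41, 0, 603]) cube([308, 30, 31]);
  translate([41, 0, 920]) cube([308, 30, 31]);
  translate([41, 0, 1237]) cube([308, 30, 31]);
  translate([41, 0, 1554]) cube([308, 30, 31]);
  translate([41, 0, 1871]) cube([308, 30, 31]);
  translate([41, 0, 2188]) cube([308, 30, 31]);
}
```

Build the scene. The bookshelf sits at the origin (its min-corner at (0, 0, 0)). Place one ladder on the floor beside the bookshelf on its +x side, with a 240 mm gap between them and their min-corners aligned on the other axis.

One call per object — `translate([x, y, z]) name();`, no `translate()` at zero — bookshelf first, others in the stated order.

bookshelf();
translate([1429, 0, 0]) ladder();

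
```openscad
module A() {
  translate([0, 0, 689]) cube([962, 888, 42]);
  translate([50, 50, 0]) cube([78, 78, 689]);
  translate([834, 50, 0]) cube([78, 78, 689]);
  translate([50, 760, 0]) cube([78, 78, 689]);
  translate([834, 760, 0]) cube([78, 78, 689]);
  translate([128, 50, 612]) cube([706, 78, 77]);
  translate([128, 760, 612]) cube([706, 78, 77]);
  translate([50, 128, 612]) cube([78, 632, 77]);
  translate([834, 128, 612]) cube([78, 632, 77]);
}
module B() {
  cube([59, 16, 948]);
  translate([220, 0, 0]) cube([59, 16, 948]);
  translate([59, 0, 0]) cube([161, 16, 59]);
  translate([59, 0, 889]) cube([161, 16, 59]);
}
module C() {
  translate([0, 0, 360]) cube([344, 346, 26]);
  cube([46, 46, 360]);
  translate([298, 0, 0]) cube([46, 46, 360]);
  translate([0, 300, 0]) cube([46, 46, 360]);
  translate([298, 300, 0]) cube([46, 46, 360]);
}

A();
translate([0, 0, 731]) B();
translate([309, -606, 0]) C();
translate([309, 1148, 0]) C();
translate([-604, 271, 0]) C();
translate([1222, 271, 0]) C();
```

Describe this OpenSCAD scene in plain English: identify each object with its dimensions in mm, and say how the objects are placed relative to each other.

A is a table: top 962 mm (x) × 888 mm (y), 42 mm thick, upper face at z = 731 mm, on four 78×78 mm square legs, each inset 50 mm from the nearest pair of top edges, running from z = 0 to the bottom of the top. Four apron rails, 78 mm thick and 77 mm tall, run between adjacent legs with their top edges flush with the underside of the top and their outer faces flush with the legs' outer faces.

B is a picture frame with a 161×830 mm rectangular opening (x by z) and a uniform 59 mm border on every side. Frame depth is 16 mm along y. It is built from two vertical stiles running the full outside height and two horizontal rails spanning the gap between the stiles.

C is a four-legged stool. The seat is 344×346 mm, 26 mm thick, top at z = 386 mm. It stands on four square legs, each 46×46 mm in cross-section, from z = 0 to the seat underside, each flush with a corner of the seat.

The picture frame is on top of the table. Four stools sit around the table at the −y, +y, −x, +x sides.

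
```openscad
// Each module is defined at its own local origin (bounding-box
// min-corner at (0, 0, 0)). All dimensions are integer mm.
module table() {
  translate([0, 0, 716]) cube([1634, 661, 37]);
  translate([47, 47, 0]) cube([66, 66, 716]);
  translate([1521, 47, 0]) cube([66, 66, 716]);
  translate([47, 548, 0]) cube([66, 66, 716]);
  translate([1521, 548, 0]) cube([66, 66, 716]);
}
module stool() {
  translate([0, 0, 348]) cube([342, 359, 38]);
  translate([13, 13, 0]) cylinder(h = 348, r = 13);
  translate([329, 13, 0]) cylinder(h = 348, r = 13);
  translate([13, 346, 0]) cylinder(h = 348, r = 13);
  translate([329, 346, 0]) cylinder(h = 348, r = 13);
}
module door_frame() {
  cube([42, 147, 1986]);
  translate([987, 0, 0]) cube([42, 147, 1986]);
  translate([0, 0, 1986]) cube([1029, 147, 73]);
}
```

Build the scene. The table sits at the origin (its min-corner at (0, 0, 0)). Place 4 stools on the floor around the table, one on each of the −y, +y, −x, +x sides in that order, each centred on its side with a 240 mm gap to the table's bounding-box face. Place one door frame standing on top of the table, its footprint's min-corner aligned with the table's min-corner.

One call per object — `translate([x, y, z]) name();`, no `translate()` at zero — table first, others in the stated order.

table();
translate([646, -599, 0]) stool();
translate([646, 901, 0]) stool();
translate([-582, 151, 0]) stool();
translate([1874, 151, 0]) stool();
translate([0, 0, 753]) door_frame();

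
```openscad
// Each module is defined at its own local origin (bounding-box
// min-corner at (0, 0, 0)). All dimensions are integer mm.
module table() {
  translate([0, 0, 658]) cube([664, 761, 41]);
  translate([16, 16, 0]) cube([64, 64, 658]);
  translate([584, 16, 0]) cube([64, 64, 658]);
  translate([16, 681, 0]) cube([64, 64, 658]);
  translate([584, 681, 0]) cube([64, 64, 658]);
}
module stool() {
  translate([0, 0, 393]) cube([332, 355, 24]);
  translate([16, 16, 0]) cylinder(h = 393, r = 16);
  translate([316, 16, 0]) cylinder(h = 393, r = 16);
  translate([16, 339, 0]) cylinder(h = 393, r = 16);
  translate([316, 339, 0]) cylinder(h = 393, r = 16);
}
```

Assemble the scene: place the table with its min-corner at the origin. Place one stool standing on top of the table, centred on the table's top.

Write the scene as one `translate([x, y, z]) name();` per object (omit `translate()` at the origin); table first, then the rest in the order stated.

table();
translate([166, 203, 699]) stool();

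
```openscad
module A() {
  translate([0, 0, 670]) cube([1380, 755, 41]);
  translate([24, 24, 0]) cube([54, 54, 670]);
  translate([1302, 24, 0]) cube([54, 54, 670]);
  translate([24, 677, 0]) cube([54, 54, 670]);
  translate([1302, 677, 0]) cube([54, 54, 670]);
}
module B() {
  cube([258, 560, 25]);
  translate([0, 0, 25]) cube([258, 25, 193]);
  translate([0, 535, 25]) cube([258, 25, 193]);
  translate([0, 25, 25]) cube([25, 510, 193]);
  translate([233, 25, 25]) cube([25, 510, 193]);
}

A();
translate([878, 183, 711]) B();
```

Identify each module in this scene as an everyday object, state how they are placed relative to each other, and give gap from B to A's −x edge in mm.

The open box's min-x is at 878; the table's min-x is 0; gap = 878 mm.

A is a table. B is an open box. The open box is on top of the table. The gap from the open box to the table's −x edge is 878 mm.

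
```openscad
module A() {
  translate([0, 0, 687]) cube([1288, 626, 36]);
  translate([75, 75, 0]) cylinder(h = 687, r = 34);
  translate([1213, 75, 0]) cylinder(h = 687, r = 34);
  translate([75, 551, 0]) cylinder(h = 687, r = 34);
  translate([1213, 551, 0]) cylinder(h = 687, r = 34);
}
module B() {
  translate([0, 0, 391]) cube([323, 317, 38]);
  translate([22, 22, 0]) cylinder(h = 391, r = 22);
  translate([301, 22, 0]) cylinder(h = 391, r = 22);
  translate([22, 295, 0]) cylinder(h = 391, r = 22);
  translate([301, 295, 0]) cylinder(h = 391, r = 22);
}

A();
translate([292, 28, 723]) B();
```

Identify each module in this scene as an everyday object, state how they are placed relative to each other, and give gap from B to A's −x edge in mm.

The stool's min-x is at 292; the table's min-x is 0; gap = 292 mm.

A is a table. B is a stool. The stool is on top of the table. The gap from the stool to the table's −x edge is 292 mm.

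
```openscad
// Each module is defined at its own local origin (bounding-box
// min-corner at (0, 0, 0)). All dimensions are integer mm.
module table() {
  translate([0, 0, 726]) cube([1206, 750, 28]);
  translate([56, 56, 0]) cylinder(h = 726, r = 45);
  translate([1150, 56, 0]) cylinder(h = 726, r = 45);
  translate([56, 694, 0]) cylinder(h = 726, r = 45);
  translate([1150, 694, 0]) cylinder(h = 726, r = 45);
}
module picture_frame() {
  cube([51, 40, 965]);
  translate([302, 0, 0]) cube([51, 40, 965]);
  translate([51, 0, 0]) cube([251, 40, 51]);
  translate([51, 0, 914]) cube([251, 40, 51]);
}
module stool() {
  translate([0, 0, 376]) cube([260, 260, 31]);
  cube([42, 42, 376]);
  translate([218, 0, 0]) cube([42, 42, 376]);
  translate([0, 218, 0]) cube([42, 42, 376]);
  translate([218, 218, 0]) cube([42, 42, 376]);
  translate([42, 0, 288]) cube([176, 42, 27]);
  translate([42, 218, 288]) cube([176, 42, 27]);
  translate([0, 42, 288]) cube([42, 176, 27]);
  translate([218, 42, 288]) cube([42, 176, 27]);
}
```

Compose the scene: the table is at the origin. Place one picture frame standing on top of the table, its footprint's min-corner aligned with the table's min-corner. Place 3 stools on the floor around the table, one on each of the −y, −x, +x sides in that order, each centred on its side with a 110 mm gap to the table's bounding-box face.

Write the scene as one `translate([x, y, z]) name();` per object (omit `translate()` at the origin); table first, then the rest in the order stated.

table();
translate([0, 0, 754]) picture_frame();
translate([473, -370, 0]) stool();
translate([-370, 245, 0]) stool();
translate([1316, 245, 0]) stool();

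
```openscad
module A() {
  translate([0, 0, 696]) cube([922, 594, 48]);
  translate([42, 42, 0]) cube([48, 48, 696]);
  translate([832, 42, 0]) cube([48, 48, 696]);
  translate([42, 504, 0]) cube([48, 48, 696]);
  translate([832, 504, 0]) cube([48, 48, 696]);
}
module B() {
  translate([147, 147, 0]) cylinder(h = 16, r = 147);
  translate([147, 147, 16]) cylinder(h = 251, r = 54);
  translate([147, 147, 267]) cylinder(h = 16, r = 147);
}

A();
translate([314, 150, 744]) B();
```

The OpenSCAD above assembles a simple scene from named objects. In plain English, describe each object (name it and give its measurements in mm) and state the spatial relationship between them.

A is a table: top 922 mm (x) × 594 mm (y), 48 mm thick, upper face at z = 744 mm, on four 48×48 mm square legs, each inset 42 mm from the nearest pair of top edges, running from z = 0 to the bottom of the top.

B is a spool: two coaxial disc flanges of radius 147 mm and thickness 16 mm, joined by a core cylinder of radius 54 mm and height 251 mm. The lower flange rests on z = 0 and the three cylinders share a vertical axis.

The spool is on top of the table, centred.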